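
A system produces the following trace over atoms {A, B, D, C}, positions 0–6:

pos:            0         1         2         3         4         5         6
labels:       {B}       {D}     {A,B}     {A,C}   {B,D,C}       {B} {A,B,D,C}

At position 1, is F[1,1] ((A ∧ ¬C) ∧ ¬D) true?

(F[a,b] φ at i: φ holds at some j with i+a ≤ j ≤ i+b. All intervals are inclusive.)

Check ((A ∧ ¬C) ∧ ¬D) at each j in [2,2]:
  j=2: true
Found at j=2 → formula holds.

Holds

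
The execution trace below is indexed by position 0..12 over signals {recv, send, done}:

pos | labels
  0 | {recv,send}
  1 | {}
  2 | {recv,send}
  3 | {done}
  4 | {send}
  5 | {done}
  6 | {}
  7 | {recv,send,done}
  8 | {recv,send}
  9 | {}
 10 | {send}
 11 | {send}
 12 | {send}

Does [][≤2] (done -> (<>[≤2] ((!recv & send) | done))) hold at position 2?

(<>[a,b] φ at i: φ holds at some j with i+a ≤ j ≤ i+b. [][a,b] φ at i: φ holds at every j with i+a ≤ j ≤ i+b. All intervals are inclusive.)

True

Check (done -> (<>[≤2] ((!recv & send) | done))) at every j in [2,4]:
  j=2: antecedent false → ✓
  j=3: antecedent true; consequent holds (witness at 3) → ✓
  j=4: antecedent false → ✓
All positions satisfy it → formula holds.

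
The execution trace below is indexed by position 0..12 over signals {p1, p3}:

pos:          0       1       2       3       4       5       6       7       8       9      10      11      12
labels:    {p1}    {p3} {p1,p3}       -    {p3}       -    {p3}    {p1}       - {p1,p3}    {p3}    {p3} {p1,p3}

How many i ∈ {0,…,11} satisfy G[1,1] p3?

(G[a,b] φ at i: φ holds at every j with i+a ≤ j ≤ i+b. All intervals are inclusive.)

Evaluate at each i in [0,11]:
  i=0: ✓ (all of [1,1])
  i=1: ✓ (all of [2,2])
  i=2: ✗ (fails at j=3)
  i=3: ✓ (all of [4,4])
  i=4: ✗ (fails at j=5)
  i=5: ✓ (all of [6,6])
  i=6: ✗ (fails at j=7)
  i=7: ✗ (fails at j=8)
  i=8: ✓ (all of [9,9])
  i=9: ✓ (all of [10,10])
  i=10: ✓ (all of [11,11])
  i=11: ✓ (all of [12,12])
Positions where it holds: {0, 1, 3, 5, 8, 9, 10, 11} → 8.

8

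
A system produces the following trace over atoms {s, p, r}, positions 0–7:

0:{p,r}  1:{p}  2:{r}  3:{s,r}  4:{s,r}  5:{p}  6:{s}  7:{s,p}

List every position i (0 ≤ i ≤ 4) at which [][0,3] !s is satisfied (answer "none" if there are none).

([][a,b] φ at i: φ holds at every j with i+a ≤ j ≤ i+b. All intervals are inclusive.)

Evaluate at each i in [0,4]:
  i=0: ✗ (fails at j=3)
  i=1: ✗ (fails at j=3)
  i=2: ✗ (fails at j=3)
  i=3: ✗ (fails at j=3)
  i=4: ✗ (fails at j=4)

none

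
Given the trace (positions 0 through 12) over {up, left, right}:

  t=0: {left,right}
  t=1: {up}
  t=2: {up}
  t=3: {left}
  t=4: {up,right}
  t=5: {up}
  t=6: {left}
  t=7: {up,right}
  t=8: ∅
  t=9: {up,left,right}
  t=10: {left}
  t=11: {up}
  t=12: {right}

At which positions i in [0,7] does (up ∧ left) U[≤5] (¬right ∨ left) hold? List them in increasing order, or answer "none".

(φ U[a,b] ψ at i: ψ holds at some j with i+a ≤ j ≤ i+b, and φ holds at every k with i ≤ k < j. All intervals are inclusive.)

0, 1, 2, 3, 5, 6

Evaluate at each i in [0,7]:
  i=0: ✓ (rhs at j=0)
  i=1: ✓ (rhs at j=1)
  i=2: ✓ (rhs at j=2)
  i=3: ✓ (rhs at j=3)
  i=4: ✗ (lhs fails at k=4 before rhs at j=5)
  i=5: ✓ (rhs at j=5)
  i=6: ✓ (rhs at j=6)
  i=7: ✗ (lhs fails at k=7 before rhs at j=8)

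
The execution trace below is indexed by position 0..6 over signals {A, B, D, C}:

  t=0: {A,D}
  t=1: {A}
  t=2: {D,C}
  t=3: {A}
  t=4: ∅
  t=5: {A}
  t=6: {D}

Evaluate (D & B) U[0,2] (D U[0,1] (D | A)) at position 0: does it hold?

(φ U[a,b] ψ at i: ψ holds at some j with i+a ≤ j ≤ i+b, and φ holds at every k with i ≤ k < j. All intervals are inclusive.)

Need some j in [0,2] with (D U[0,1] (D | A)), and (D & B) at every k in [0,j-1].
  j=0: (D U[0,1] (D | A)) holds; no prefix to check → satisfied.

True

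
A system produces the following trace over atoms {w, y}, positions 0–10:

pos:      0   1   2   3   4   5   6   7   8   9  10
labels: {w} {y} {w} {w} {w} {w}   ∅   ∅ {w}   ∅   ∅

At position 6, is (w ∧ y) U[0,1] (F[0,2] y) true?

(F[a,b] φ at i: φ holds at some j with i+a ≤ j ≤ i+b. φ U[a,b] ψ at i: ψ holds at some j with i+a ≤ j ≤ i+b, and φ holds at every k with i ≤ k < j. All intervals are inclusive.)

Need some j in [6,7] with F[0,2] y, and (w ∧ y) at every k in [6,j-1].
  j=6: F[0,2] y — fails (none in [6,8]).
  j=7: F[0,2] y — fails (none in [7,9]).
No j in the window works → until fails.

Does not hold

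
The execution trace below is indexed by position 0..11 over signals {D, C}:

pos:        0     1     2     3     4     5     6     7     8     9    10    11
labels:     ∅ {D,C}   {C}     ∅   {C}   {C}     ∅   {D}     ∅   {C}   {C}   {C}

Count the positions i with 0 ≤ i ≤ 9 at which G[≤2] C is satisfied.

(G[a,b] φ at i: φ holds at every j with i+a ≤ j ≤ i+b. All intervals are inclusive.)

1

Evaluate at each i in [0,9]:
  i=0: ✗ (fails at j=0)
  i=1: ✗ (fails at j=3)
  i=2: ✗ (fails at j=3)
  i=3: ✗ (fails at j=3)
  i=4: ✗ (fails at j=6)
  i=5: ✗ (fails at j=6)
  i=6: ✗ (fails at j=6)
  i=7: ✗ (fails at j=7)
  i=8: ✗ (fails at j=8)
  i=9: ✓ (all of [9,11])
Positions where it holds: {9} → 1.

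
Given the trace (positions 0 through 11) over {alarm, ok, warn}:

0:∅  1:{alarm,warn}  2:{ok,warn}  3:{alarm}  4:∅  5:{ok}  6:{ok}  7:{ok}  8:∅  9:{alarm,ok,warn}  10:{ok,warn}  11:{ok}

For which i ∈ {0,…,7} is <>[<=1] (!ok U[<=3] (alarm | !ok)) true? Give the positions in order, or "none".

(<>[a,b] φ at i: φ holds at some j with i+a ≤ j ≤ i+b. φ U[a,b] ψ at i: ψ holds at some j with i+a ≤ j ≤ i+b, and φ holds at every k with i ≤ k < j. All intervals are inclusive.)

0, 1, 2, 3, 4, 7

Evaluate at each i in [0,7]:
  i=0: ✓ (witness j=0)
  i=1: ✓ (witness j=1)
  i=2: ✓ (witness j=3)
  i=3: ✓ (witness j=3)
  i=4: ✓ (witness j=4)
  i=5: ✗ (none in [5,6])
  i=6: ✗ (none in [6,7])
  i=7: ✓ (witness j=8)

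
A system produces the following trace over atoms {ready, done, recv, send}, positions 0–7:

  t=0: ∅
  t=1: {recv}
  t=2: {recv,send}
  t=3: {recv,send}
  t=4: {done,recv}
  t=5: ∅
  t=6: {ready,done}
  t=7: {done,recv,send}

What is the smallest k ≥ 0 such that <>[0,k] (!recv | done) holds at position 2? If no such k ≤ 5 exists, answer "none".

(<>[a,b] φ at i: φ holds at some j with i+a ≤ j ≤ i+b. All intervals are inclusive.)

Scan j = 2,3,… for (!recv | done):
  j=2: fails
  j=3: fails
  j=4: holds
First hit at j=4, so smallest k = 4-2 = 2.

2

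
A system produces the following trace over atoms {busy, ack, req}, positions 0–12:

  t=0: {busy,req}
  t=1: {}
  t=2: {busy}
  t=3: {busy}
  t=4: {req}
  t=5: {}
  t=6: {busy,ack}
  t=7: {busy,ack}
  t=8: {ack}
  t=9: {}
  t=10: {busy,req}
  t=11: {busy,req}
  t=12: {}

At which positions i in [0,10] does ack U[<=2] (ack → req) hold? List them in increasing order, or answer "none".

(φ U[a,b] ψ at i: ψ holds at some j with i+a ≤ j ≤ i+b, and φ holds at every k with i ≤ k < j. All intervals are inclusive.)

0, 1, 2, 3, 4, 5, 7, 8, 9, 10

Evaluate at each i in [0,10]:
  i=0: ✓ (rhs at j=0)
  i=1: ✓ (rhs at j=1)
  i=2: ✓ (rhs at j=2)
  i=3: ✓ (rhs at j=3)
  i=4: ✓ (rhs at j=4)
  i=5: ✓ (rhs at j=5)
  i=6: ✗ (no rhs in [6,8])
  i=7: ✓ (rhs at j=9; lhs holds on [7,8])
  i=8: ✓ (rhs at j=9; lhs holds on [8,8])
  i=9: ✓ (rhs at j=9)
  i=10: ✓ (rhs at j=10)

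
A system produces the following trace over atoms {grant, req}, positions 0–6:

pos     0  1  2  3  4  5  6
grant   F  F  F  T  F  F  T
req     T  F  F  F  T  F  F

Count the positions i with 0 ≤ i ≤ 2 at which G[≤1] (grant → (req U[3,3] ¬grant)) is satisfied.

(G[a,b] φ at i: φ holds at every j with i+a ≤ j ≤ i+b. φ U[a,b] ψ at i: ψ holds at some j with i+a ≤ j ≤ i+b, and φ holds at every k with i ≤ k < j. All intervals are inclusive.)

2

Evaluate at each i in [0,2]:
  i=0: ✓ (all of [0,1])
  i=1: ✓ (all of [1,2])
  i=2: ✗ (fails at j=3)
Positions where it holds: {0, 1} → 2.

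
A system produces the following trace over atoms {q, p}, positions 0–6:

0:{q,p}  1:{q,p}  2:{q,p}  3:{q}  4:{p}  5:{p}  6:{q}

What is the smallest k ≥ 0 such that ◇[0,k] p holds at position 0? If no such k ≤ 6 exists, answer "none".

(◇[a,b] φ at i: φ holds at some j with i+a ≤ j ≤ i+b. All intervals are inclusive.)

0

Scan j = 0,1,… for p:
  j=0: holds
First hit at j=0, so smallest k = 0-0 = 0.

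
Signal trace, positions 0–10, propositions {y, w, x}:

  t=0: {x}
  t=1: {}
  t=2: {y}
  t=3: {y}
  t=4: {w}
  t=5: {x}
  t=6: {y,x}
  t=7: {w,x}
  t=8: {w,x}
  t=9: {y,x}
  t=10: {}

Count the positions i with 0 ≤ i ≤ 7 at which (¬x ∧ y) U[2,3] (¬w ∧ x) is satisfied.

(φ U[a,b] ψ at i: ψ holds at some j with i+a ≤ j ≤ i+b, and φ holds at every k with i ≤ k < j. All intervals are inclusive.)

Evaluate at each i in [0,7]:
  i=0: ✗ (no rhs in [2,3])
  i=1: ✗ (no rhs in [3,4])
  i=2: ✗ (lhs fails at k=4 before rhs at j=5)
  i=3: ✗ (lhs fails at k=4 before rhs at j=5)
  i=4: ✗ (lhs fails at k=4 before rhs at j=6)
  i=5: ✗ (no rhs in [7,8])
  i=6: ✗ (lhs fails at k=6 before rhs at j=9)
  i=7: ✗ (lhs fails at k=7 before rhs at j=9)
Positions where it holds: {} → 0.

0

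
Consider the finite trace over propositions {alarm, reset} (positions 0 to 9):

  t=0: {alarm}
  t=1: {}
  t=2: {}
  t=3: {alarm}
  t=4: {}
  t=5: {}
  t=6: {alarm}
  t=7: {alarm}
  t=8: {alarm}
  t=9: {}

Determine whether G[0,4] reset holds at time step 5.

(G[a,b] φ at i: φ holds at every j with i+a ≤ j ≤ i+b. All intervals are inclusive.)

Check reset at every j in [5,9]:
  j=5: false
  j=6: false
  j=7: false
  j=8: false
  j=9: false
Fails at j=5 → formula fails.

Does not hold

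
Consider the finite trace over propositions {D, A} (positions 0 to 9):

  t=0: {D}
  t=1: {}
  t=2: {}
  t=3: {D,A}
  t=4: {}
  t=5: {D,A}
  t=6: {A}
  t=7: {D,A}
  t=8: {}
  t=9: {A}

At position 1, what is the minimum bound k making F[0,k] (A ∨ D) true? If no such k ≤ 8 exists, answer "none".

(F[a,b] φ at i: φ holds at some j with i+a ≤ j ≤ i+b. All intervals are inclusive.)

2

Scan j = 1,2,… for (A ∨ D):
  j=1: fails
  j=2: fails
  j=3: holds
First hit at j=3, so smallest k = 3-1 = 2.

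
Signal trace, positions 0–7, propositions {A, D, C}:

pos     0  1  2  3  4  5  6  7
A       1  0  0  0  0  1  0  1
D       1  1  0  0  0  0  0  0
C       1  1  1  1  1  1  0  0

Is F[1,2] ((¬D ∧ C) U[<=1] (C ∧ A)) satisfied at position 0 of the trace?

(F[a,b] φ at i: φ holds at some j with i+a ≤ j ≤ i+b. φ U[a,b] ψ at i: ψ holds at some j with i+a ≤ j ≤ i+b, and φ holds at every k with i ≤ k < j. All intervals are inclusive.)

Check ((¬D ∧ C) U[<=1] (C ∧ A)) at each j in [1,2]:
  j=1: fails
  j=2: fails
No position in the window satisfies it → formula fails.

False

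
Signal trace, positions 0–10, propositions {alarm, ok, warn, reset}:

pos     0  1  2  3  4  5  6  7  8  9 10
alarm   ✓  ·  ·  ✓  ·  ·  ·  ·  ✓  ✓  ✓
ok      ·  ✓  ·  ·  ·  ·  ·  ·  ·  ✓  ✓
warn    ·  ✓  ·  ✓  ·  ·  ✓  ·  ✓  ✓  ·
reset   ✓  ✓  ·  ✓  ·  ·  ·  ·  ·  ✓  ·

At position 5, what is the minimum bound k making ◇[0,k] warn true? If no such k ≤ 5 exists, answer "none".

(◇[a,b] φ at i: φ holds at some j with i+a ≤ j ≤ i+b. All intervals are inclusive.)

Scan j = 5,6,… for warn:
  j=5: fails
  j=6: holds
First hit at j=6, so smallest k = 6-5 = 1.

1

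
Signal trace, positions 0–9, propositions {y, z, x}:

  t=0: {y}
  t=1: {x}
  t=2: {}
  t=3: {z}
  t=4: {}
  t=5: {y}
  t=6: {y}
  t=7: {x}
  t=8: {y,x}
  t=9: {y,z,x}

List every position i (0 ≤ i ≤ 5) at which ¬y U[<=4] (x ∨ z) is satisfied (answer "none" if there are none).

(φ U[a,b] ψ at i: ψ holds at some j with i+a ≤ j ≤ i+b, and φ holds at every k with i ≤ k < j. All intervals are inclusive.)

Evaluate at each i in [0,5]:
  i=0: ✗ (lhs fails at k=0 before rhs at j=1)
  i=1: ✓ (rhs at j=1)
  i=2: ✓ (rhs at j=3; lhs holds on [2,2])
  i=3: ✓ (rhs at j=3)
  i=4: ✗ (lhs fails at k=5 before rhs at j=7)
  i=5: ✗ (lhs fails at k=5 before rhs at j=7)

1, 2, 3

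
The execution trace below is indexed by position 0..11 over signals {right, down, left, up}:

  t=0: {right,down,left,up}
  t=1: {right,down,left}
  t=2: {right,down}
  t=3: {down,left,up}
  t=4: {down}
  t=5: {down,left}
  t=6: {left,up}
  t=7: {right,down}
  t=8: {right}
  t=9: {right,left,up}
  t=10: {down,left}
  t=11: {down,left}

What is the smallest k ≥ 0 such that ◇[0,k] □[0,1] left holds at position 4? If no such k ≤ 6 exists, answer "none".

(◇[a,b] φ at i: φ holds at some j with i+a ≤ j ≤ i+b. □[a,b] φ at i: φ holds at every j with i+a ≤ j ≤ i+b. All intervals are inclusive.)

Scan j = 4,5,… for □[0,1] left:
  j=4: fails
  j=5: holds
First hit at j=5, so smallest k = 5-4 = 1.

1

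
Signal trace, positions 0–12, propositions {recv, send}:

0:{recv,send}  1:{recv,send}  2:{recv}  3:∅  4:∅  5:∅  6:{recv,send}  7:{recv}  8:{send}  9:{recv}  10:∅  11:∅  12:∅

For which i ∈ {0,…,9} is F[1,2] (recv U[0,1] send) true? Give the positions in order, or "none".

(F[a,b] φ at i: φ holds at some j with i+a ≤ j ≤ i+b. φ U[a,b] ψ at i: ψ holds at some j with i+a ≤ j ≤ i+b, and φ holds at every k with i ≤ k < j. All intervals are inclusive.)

0, 4, 5, 6, 7

Evaluate at each i in [0,9]:
  i=0: ✓ (witness j=1)
  i=1: ✗ (none in [2,3])
  i=2: ✗ (none in [3,4])
  i=3: ✗ (none in [4,5])
  i=4: ✓ (witness j=6)
  i=5: ✓ (witness j=6)
  i=6: ✓ (witness j=7)
  i=7: ✓ (witness j=8)
  i=8: ✗ (none in [9,10])
  i=9: ✗ (none in [10,11])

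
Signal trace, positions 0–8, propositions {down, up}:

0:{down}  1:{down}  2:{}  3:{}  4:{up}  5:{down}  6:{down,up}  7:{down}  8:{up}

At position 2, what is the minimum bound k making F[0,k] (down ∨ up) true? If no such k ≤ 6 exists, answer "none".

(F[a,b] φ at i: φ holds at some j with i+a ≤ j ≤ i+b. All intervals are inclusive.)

2

Scan j = 2,3,… for (down ∨ up):
  j=2: fails
  j=3: fails
  j=4: holds
First hit at j=4, so smallest k = 4-2 = 2.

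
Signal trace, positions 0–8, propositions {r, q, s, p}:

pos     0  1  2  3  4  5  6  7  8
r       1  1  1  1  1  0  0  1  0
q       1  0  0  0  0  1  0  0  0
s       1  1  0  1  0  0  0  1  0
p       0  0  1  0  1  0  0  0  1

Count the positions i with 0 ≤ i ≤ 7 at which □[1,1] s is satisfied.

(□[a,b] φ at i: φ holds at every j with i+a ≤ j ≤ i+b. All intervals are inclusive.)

Evaluate at each i in [0,7]:
  i=0: ✓ (all of [1,1])
  i=1: ✗ (fails at j=2)
  i=2: ✓ (all of [3,3])
  i=3: ✗ (fails at j=4)
  i=4: ✗ (fails at j=5)
  i=5: ✗ (fails at j=6)
  i=6: ✓ (all of [7,7])
  i=7: ✗ (fails at j=8)
Positions where it holds: {0, 2, 6} → 3.

3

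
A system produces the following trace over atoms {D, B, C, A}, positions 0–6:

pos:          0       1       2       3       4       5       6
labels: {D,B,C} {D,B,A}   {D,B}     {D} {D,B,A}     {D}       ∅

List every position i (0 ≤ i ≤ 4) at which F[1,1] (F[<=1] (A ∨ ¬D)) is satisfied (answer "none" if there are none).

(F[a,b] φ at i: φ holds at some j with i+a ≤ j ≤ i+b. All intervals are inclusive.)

0, 2, 3, 4

Evaluate at each i in [0,4]:
  i=0: ✓ (witness j=1)
  i=1: ✗ (none in [2,2])
  i=2: ✓ (witness j=3)
  i=3: ✓ (witness j=4)
  i=4: ✓ (witness j=5)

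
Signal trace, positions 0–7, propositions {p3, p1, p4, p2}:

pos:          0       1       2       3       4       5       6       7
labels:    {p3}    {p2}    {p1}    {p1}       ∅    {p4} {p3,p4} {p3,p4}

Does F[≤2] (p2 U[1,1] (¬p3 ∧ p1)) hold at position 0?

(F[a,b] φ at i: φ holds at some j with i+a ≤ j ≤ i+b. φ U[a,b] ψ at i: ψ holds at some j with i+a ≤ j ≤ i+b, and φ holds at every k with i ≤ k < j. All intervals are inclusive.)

Check (p2 U[1,1] (¬p3 ∧ p1)) at each j in [0,2]:
  j=0: fails
  j=1: holds
  j=2: fails
Found at j=1 → formula holds.

Yes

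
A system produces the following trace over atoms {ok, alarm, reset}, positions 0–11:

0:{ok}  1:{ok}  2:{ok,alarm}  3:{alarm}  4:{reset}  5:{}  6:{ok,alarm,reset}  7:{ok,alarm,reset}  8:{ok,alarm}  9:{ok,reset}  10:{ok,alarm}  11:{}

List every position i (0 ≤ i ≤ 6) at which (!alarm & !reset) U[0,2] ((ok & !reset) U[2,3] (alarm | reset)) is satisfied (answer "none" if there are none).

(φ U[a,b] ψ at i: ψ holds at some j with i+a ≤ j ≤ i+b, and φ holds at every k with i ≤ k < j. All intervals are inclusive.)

Evaluate at each i in [0,6]:
  i=0: ✓ (rhs at j=0)
  i=1: ✓ (rhs at j=1)
  i=2: ✗ (no rhs in [2,4])
  i=3: ✗ (no rhs in [3,5])
  i=4: ✗ (no rhs in [4,6])
  i=5: ✗ (no rhs in [5,7])
  i=6: ✗ (no rhs in [6,8])

0, 1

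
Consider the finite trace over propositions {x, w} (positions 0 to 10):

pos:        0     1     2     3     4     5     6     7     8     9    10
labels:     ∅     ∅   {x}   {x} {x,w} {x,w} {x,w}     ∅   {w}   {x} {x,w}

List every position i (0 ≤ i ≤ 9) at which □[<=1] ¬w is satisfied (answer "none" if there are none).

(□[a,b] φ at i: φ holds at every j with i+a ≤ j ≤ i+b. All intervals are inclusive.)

Evaluate at each i in [0,9]:
  i=0: ✓ (all of [0,1])
  i=1: ✓ (all of [1,2])
  i=2: ✓ (all of [2,3])
  i=3: ✗ (fails at j=4)
  i=4: ✗ (fails at j=4)
  i=5: ✗ (fails at j=5)
  i=6: ✗ (fails at j=6)
  i=7: ✗ (fails at j=8)
  i=8: ✗ (fails at j=8)
  i=9: ✗ (fails at j=10)

0, 1, 2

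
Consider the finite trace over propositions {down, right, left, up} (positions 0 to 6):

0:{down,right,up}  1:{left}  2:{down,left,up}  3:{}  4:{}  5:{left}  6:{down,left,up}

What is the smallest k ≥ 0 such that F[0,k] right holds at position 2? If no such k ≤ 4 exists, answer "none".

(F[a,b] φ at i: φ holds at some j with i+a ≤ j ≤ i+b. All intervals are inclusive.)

none

Scan j = 2,3,… for right:
  j=2: fails
  j=3: fails
  j=4: fails
  j=5: fails
  j=6: fails
No j in [2,6] satisfies it → none.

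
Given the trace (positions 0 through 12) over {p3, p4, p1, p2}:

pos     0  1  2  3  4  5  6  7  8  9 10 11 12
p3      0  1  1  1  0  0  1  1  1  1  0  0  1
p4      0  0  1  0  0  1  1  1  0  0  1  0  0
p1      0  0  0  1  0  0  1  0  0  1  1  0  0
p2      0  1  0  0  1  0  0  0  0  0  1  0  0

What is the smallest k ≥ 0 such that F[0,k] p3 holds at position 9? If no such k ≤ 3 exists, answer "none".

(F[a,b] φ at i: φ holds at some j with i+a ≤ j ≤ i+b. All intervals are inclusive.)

0

Scan j = 9,10,… for p3:
  j=9: holds
First hit at j=9, so smallest k = 9-9 = 0.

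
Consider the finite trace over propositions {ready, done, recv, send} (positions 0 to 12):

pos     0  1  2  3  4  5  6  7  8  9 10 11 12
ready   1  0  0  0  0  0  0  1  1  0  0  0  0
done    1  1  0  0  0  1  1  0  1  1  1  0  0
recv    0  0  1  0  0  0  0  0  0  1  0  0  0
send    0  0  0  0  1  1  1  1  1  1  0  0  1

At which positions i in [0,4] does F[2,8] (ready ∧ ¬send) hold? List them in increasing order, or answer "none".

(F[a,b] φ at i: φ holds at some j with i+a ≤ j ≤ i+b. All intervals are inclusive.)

none

Evaluate at each i in [0,4]:
  i=0: ✗ (none in [2,8])
  i=1: ✗ (none in [3,9])
  i=2: ✗ (none in [4,10])
  i=3: ✗ (none in [5,11])
  i=4: ✗ (none in [6,12])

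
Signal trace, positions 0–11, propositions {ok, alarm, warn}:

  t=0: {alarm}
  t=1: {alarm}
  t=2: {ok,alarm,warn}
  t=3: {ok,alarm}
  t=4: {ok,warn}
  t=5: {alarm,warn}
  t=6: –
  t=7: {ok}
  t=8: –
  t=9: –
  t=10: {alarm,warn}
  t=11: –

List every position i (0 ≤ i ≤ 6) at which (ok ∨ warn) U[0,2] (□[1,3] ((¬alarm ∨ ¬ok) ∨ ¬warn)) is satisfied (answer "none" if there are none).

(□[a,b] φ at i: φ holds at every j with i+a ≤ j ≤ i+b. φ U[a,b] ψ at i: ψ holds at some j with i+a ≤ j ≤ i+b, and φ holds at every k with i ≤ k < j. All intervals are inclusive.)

2, 3, 4, 5, 6

Evaluate at each i in [0,6]:
  i=0: ✗ (lhs fails at k=0 before rhs at j=2)
  i=1: ✗ (lhs fails at k=1 before rhs at j=2)
  i=2: ✓ (rhs at j=2)
  i=3: ✓ (rhs at j=3)
  i=4: ✓ (rhs at j=4)
  i=5: ✓ (rhs at j=5)
  i=6: ✓ (rhs at j=6)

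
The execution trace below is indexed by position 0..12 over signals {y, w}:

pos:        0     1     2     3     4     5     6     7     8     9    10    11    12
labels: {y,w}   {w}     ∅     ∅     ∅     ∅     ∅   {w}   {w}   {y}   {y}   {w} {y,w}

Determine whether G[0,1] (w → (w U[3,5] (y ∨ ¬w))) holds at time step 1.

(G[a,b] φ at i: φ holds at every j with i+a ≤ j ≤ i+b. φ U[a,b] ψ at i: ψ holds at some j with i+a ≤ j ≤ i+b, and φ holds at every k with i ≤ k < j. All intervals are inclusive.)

No

Check (w → (w U[3,5] (y ∨ ¬w))) at every j in [1,2]:
  j=1: antecedent true; consequent fails → ✗
  j=2: antecedent false → ✓
Fails at j=1 → formula fails.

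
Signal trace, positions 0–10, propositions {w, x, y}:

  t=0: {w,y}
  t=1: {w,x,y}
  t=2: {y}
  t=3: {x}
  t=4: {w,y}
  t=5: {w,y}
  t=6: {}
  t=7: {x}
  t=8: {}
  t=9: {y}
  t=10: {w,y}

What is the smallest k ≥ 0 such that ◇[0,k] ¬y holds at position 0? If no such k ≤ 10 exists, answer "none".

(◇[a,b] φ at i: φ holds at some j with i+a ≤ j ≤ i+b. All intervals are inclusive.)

3

Scan j = 0,1,… for ¬y:
  j=0: fails
  j=1: fails
  j=2: fails
  j=3: holds
First hit at j=3, so smallest k = 3-0 = 3.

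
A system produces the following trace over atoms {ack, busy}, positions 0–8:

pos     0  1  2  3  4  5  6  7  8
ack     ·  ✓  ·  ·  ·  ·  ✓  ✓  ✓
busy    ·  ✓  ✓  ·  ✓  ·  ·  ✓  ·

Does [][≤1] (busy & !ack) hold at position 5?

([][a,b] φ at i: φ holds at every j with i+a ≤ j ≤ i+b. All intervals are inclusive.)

Check (busy & !ack) at every j in [5,6]:
  j=5: false
  j=6: false
Fails at j=5 → formula fails.

Does not hold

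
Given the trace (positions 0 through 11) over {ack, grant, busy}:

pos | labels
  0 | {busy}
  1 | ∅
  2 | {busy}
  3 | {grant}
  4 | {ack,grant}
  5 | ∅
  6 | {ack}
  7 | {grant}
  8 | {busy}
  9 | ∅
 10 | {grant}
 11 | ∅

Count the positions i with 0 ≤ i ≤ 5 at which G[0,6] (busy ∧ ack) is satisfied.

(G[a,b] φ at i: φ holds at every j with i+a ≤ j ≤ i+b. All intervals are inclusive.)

0

Evaluate at each i in [0,5]:
  i=0: ✗ (fails at j=0)
  i=1: ✗ (fails at j=1)
  i=2: ✗ (fails at j=2)
  i=3: ✗ (fails at j=3)
  i=4: ✗ (fails at j=4)
  i=5: ✗ (fails at j=5)
Positions where it holds: {} → 0.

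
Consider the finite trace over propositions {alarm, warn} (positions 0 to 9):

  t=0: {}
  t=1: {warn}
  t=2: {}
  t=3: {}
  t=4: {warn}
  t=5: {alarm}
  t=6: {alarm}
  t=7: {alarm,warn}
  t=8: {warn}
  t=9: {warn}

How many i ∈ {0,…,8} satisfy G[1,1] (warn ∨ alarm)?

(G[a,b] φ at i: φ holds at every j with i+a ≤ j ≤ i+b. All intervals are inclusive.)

Evaluate at each i in [0,8]:
  i=0: ✓ (all of [1,1])
  i=1: ✗ (fails at j=2)
  i=2: ✗ (fails at j=3)
  i=3: ✓ (all of [4,4])
  i=4: ✓ (all of [5,5])
  i=5: ✓ (all of [6,6])
  i=6: ✓ (all of [7,7])
  i=7: ✓ (all of [8,8])
  i=8: ✓ (all of [9,9])
Positions where it holds: {0, 3, 4, 5, 6, 7, 8} → 7.

7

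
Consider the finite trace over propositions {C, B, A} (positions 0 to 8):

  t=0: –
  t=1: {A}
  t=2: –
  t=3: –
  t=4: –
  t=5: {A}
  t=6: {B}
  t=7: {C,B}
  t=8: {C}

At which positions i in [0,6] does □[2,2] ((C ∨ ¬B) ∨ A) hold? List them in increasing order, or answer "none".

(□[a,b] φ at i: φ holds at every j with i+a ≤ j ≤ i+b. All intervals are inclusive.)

0, 1, 2, 3, 5, 6

Evaluate at each i in [0,6]:
  i=0: ✓ (all of [2,2])
  i=1: ✓ (all of [3,3])
  i=2: ✓ (all of [4,4])
  i=3: ✓ (all of [5,5])
  i=4: ✗ (fails at j=6)
  i=5: ✓ (all of [7,7])
  i=6: ✓ (all of [8,8])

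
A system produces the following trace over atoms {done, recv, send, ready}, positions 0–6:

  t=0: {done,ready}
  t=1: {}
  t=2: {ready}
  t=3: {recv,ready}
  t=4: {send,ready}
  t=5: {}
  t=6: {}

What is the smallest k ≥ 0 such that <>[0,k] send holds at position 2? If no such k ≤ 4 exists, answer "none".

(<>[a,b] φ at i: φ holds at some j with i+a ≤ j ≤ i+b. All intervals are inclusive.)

Scan j = 2,3,… for send:
  j=2: fails
  j=3: fails
  j=4: holds
First hit at j=4, so smallest k = 4-2 = 2.

2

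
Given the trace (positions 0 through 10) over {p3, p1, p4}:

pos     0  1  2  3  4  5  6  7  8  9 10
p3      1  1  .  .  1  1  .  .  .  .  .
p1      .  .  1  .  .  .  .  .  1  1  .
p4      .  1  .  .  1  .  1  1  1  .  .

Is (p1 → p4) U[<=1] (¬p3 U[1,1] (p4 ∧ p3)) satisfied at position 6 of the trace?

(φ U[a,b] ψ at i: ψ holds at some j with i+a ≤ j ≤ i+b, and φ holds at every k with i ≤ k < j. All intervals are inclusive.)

Need some j in [6,7] with (¬p3 U[1,1] (p4 ∧ p3)), and (p1 → p4) at every k in [6,j-1].
  j=6: (¬p3 U[1,1] (p4 ∧ p3)) — fails.
  j=7: (¬p3 U[1,1] (p4 ∧ p3)) — fails.
No j in the window works → until fails.

No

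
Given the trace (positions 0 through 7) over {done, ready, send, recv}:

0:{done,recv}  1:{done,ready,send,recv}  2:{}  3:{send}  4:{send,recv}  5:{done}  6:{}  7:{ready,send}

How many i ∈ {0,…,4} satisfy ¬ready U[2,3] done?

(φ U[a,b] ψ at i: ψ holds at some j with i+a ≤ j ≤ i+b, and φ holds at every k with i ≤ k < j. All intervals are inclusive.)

Evaluate at each i in [0,4]:
  i=0: ✗ (no rhs in [2,3])
  i=1: ✗ (no rhs in [3,4])
  i=2: ✓ (rhs at j=5; lhs holds on [2,4])
  i=3: ✓ (rhs at j=5; lhs holds on [3,4])
  i=4: ✗ (no rhs in [6,7])
Positions where it holds: {2, 3} → 2.

2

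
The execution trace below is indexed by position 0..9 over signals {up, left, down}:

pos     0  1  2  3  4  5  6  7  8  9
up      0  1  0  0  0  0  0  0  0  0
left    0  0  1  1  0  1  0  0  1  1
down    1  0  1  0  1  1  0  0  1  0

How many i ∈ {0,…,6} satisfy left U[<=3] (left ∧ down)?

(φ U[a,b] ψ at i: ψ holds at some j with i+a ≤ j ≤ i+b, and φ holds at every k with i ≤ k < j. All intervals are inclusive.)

2

Evaluate at each i in [0,6]:
  i=0: ✗ (lhs fails at k=0 before rhs at j=2)
  i=1: ✗ (lhs fails at k=1 before rhs at j=2)
  i=2: ✓ (rhs at j=2)
  i=3: ✗ (lhs fails at k=4 before rhs at j=5)
  i=4: ✗ (lhs fails at k=4 before rhs at j=5)
  i=5: ✓ (rhs at j=5)
  i=6: ✗ (lhs fails at k=6 before rhs at j=8)
Positions where it holds: {2, 5} → 2.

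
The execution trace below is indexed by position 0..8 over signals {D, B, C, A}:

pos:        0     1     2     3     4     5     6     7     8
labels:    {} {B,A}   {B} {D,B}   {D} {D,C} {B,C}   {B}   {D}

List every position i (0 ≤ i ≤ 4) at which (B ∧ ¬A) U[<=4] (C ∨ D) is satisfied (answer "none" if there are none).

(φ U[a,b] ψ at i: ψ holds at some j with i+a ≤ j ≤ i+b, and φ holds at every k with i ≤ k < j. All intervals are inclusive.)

Evaluate at each i in [0,4]:
  i=0: ✗ (lhs fails at k=0 before rhs at j=3)
  i=1: ✗ (lhs fails at k=1 before rhs at j=3)
  i=2: ✓ (rhs at j=3; lhs holds on [2,2])
  i=3: ✓ (rhs at j=3)
  i=4: ✓ (rhs at j=4)

2, 3, 4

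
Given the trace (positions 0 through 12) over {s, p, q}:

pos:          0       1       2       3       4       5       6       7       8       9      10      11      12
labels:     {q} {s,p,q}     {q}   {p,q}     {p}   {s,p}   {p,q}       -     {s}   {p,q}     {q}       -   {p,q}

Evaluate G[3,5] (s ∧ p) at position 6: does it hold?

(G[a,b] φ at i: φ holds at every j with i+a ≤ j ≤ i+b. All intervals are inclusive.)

No

Check (s ∧ p) at every j in [9,11]:
  j=9: false
  j=10: false
  j=11: false
Fails at j=9 → formula fails.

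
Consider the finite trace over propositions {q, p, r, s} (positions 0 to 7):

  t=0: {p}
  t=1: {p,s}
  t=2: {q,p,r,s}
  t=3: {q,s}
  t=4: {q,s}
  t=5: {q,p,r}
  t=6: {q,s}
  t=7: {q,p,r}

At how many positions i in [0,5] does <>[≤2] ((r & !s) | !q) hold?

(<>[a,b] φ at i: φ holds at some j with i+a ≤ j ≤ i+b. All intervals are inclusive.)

5

Evaluate at each i in [0,5]:
  i=0: ✓ (witness j=0)
  i=1: ✓ (witness j=1)
  i=2: ✗ (none in [2,4])
  i=3: ✓ (witness j=5)
  i=4: ✓ (witness j=5)
  i=5: ✓ (witness j=5)
Positions where it holds: {0, 1, 3, 4, 5} → 5.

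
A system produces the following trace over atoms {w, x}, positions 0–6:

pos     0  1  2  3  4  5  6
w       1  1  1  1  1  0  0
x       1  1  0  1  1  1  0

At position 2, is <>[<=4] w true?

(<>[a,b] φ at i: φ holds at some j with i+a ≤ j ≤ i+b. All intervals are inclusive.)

Check w at each j in [2,6]:
  j=2: true
  j=3: true
  j=4: true
  j=5: false
  j=6: false
Found at j=2 → formula holds.

Holds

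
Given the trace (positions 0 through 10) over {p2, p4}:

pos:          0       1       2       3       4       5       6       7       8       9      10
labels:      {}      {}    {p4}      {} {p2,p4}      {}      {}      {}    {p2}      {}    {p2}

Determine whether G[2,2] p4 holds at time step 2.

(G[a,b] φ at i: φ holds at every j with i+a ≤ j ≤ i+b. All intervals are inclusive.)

Yes

Check p4 at every j in [4,4]:
  j=4: true
All positions satisfy it → formula holds.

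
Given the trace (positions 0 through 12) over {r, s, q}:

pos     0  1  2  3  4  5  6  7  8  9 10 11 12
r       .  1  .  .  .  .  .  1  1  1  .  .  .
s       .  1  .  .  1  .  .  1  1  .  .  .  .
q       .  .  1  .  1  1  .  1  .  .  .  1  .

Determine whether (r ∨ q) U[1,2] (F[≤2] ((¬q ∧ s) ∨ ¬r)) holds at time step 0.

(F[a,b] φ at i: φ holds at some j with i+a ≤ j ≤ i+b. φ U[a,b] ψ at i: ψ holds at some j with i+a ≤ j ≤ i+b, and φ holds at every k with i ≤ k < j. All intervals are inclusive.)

False

Need some j in [1,2] with F[≤2] ((¬q ∧ s) ∨ ¬r), and (r ∨ q) at every k in [0,j-1].
  j=1: F[≤2] ((¬q ∧ s) ∨ ¬r) holds, but (r ∨ q) fails at k=0 → not this j.
  j=2: F[≤2] ((¬q ∧ s) ∨ ¬r) holds, but (r ∨ q) fails at k=0 → not this j.
No j in the window works → until fails.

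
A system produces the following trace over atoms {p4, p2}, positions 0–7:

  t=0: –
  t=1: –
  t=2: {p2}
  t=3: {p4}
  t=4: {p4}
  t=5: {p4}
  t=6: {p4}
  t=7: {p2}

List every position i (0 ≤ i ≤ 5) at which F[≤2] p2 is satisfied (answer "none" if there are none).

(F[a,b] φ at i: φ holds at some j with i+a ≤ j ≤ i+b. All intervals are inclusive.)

Evaluate at each i in [0,5]:
  i=0: ✓ (witness j=2)
  i=1: ✓ (witness j=2)
  i=2: ✓ (witness j=2)
  i=3: ✗ (none in [3,5])
  i=4: ✗ (none in [4,6])
  i=5: ✓ (witness j=7)

0, 1, 2, 5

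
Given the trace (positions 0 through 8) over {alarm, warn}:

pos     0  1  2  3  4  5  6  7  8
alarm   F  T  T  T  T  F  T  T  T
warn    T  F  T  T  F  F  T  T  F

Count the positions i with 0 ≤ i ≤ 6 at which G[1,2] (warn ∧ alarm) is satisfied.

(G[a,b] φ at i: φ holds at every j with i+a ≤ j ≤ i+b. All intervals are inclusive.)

2

Evaluate at each i in [0,6]:
  i=0: ✗ (fails at j=1)
  i=1: ✓ (all of [2,3])
  i=2: ✗ (fails at j=4)
  i=3: ✗ (fails at j=4)
  i=4: ✗ (fails at j=5)
  i=5: ✓ (all of [6,7])
  i=6: ✗ (fails at j=8)
Positions where it holds: {1, 5} → 2.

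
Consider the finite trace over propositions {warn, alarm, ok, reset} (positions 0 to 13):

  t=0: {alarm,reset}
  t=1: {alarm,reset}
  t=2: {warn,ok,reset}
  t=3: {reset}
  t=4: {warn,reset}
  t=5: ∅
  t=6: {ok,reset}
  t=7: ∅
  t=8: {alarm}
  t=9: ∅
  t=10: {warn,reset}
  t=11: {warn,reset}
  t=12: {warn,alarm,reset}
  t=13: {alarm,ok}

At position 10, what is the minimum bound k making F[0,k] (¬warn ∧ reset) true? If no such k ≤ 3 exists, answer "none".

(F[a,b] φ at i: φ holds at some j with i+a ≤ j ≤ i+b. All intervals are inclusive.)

Scan j = 10,11,… for (¬warn ∧ reset):
  j=10: fails
  j=11: fails
  j=12: fails
  j=13: fails
No j in [10,13] satisfies it → none.

none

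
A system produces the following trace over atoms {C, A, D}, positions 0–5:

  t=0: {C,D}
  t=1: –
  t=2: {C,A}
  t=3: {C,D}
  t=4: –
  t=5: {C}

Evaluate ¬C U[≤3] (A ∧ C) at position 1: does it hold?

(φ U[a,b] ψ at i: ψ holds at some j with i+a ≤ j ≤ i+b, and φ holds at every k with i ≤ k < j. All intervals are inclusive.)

Yes

Need some j in [1,4] with (A ∧ C), and ¬C at every k in [1,j-1].
  j=1: (A ∧ C) false.
  j=2: (A ∧ C) holds; ¬C holds at every k in [1,1] → satisfied.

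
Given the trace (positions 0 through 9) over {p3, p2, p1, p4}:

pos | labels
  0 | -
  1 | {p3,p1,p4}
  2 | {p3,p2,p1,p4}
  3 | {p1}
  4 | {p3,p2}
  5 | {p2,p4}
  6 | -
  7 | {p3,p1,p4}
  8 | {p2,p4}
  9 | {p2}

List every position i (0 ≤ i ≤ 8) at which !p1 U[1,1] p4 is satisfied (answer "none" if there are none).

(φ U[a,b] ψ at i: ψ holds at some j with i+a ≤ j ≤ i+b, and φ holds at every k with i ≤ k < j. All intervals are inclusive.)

0, 4, 6

Evaluate at each i in [0,8]:
  i=0: ✓ (rhs at j=1; lhs holds on [0,0])
  i=1: ✗ (lhs fails at k=1 before rhs at j=2)
  i=2: ✗ (no rhs in [3,3])
  i=3: ✗ (no rhs in [4,4])
  i=4: ✓ (rhs at j=5; lhs holds on [4,4])
  i=5: ✗ (no rhs in [6,6])
  i=6: ✓ (rhs at j=7; lhs holds on [6,6])
  i=7: ✗ (lhs fails at k=7 before rhs at j=8)
  i=8: ✗ (no rhs in [9,9])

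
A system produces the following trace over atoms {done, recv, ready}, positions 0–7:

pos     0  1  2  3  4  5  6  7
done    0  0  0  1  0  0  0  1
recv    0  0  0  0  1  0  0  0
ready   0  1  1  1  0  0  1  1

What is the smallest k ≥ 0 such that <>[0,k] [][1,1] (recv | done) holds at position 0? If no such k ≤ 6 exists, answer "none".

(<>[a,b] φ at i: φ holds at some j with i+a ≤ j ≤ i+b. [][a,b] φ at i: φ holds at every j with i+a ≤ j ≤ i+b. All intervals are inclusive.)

Scan j = 0,1,… for [][1,1] (recv | done):
  j=0: fails
  j=1: fails
  j=2: holds
First hit at j=2, so smallest k = 2-0 = 2.

2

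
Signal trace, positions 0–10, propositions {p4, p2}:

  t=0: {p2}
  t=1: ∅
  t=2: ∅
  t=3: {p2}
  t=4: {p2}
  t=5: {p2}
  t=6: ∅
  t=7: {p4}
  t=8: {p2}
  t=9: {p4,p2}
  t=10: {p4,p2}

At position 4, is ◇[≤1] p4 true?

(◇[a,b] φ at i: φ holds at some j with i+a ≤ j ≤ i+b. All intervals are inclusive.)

False

Check p4 at each j in [4,5]:
  j=4: false
  j=5: false
No position in the window satisfies it → formula fails.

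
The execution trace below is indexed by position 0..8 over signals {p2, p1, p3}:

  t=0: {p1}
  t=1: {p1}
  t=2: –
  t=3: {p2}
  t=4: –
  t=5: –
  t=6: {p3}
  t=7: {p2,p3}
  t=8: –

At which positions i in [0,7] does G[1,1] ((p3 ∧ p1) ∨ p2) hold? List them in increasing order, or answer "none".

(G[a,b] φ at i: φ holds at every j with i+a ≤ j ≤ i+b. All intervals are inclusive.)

Evaluate at each i in [0,7]:
  i=0: ✗ (fails at j=1)
  i=1: ✗ (fails at j=2)
  i=2: ✓ (all of [3,3])
  i=3: ✗ (fails at j=4)
  i=4: ✗ (fails at j=5)
  i=5: ✗ (fails at j=6)
  i=6: ✓ (all of [7,7])
  i=7: ✗ (fails at j=8)

2, 6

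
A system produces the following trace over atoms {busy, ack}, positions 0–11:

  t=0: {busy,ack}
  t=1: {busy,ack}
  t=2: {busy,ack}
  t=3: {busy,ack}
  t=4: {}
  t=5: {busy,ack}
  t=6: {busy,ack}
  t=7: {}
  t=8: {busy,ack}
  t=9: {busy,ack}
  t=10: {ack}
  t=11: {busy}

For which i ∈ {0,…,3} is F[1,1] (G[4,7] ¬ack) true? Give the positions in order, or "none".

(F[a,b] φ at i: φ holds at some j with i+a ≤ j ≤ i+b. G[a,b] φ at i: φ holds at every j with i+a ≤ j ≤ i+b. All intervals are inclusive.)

Evaluate at each i in [0,3]:
  i=0: ✗ (none in [1,1])
  i=1: ✗ (none in [2,2])
  i=2: ✗ (none in [3,3])
  i=3: ✗ (none in [4,4])

none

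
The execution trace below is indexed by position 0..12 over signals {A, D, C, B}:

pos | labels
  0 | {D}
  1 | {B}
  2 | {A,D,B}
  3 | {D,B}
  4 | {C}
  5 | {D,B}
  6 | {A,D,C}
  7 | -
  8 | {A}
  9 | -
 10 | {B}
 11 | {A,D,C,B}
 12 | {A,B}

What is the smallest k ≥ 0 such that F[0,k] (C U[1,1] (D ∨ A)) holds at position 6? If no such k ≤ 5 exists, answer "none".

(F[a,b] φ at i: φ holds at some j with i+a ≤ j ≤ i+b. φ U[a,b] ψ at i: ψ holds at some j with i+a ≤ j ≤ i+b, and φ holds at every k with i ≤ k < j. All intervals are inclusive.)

5

Scan j = 6,7,… for (C U[1,1] (D ∨ A)):
  j=6: fails
  j=7: fails
  j=8: fails
  j=9: fails
  j=10: fails
  j=11: holds
First hit at j=11, so smallest k = 11-6 = 5.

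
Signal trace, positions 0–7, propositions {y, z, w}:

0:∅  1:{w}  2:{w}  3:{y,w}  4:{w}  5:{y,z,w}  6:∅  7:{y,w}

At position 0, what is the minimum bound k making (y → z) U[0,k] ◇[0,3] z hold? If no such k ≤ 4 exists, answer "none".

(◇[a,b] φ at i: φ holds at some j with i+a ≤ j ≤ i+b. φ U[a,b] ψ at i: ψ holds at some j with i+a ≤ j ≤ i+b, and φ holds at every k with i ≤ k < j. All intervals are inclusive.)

Need earliest j ≥ 0 with ◇[0,3] z, and (y → z) at every k in [0,j-1].
  j=0: rhs fails.
  j=1: rhs fails.
  j=2: rhs holds; lhs holds on [0,1]. k = 2.

2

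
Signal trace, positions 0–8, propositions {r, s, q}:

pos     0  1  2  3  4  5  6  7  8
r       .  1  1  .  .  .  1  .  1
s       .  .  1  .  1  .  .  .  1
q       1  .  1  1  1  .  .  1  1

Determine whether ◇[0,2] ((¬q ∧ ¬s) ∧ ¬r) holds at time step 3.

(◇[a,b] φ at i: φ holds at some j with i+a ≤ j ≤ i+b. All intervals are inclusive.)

Check ((¬q ∧ ¬s) ∧ ¬r) at each j in [3,5]:
  j=3: false
  j=4: false
  j=5: true
Found at j=5 → formula holds.

True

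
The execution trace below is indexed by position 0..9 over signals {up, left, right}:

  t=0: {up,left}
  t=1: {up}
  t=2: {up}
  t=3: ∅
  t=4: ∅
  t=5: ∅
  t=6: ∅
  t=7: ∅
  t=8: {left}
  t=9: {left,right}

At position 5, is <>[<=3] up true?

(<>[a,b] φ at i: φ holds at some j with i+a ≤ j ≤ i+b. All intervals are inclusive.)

No

Check up at each j in [5,8]:
  j=5: false
  j=6: false
  j=7: false
  j=8: false
No position in the window satisfies it → formula fails.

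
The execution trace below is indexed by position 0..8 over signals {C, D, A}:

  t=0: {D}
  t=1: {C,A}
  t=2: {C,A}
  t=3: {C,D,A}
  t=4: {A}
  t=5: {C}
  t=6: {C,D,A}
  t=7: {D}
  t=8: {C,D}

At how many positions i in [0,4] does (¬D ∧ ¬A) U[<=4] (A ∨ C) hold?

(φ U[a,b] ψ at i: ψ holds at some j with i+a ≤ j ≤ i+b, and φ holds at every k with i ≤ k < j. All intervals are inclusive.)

Evaluate at each i in [0,4]:
  i=0: ✗ (lhs fails at k=0 before rhs at j=1)
  i=1: ✓ (rhs at j=1)
  i=2: ✓ (rhs at j=2)
  i=3: ✓ (rhs at j=3)
  i=4: ✓ (rhs at j=4)
Positions where it holds: {1, 2, 3, 4} → 4.

4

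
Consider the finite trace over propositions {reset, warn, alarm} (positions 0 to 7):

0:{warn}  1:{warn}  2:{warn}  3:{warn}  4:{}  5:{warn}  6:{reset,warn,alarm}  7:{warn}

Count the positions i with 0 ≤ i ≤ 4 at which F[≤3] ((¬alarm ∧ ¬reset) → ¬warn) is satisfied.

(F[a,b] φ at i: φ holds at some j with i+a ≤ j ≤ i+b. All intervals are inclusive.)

Evaluate at each i in [0,4]:
  i=0: ✗ (none in [0,3])
  i=1: ✓ (witness j=4)
  i=2: ✓ (witness j=4)
  i=3: ✓ (witness j=4)
  i=4: ✓ (witness j=4)
Positions where it holds: {1, 2, 3, 4} → 4.

4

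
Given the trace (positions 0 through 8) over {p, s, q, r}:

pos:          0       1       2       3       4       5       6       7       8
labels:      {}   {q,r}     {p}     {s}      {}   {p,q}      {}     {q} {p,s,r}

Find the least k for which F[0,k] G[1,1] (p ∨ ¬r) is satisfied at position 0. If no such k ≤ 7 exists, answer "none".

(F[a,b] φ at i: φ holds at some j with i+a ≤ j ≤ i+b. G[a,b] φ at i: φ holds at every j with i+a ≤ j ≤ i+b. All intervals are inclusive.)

1

Scan j = 0,1,… for G[1,1] (p ∨ ¬r):
  j=0: fails
  j=1: holds
First hit at j=1, so smallest k = 1-0 = 1.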